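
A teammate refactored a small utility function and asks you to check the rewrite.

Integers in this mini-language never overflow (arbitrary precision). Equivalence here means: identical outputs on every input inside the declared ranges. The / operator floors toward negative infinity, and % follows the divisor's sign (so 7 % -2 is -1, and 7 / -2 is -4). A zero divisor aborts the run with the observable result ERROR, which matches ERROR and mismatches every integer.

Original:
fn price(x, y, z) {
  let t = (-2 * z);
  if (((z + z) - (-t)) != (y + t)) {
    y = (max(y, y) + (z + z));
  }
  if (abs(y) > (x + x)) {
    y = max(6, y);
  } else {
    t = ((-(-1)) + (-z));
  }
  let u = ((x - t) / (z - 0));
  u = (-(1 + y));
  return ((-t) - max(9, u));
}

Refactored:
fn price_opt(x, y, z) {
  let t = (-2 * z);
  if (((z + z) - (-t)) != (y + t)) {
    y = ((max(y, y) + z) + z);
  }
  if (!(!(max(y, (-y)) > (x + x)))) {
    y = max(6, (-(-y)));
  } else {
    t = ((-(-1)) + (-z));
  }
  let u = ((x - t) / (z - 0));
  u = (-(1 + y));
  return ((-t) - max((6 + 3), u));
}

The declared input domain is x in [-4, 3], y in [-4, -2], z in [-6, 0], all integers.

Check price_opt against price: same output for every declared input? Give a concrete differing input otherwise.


The two versions differ — the changes include constant usage differs, and boolean connective usage differs, and arithmetic usage differs, and min/max/abs usage differs.
Tracing x=1, y=-4, z=-6: price: t = 12; (((z + z) - (-t)) != (y + t)) -> true; y = -16; (abs(y) > (x + x)) -> true; y = 6; u = 1; u = -7; return -21 | price_opt: t = 12; (((z + z) - (-t)) != (y + t)) -> true; y = -16; (!(!(max(y, (-y)) > (x + x)))) -> true; y = 6; u = 1; u = -7; return -21 — matching result -21.
Sweeping the whole domain (168 inputs) finds no disagreement.
verdict: equivalent


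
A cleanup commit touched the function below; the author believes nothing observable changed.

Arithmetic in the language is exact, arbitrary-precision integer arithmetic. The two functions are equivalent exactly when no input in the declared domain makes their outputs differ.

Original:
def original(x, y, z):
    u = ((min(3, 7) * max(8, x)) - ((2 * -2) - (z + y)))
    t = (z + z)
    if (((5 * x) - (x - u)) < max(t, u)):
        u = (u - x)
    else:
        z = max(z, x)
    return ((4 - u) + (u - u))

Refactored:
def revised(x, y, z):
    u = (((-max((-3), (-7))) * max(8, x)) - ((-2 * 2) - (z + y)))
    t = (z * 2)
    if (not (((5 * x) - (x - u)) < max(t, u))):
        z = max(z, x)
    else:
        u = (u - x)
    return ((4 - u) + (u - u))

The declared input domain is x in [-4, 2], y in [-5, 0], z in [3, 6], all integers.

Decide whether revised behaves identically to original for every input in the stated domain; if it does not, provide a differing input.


Reading the diff, among the changes: constant usage differs, and arithmetic usage differs, and min/max/abs usage differs, and boolean connective usage differs.
One worked example (x=2, y=-4, z=3) — original: u := 27 | t := 6 | (((5 * x) - (x - u)) < max(t, u)): false | z := 3 | result -23; revised: u := 27 | t := 6 | (not (((5 * x) - (x - u)) < max(t, u))): true | z := 3 | result -23; agreement on -23.
Checked all 168 inputs in the declared domain: the outputs agree on every one.
verdict: equivalent


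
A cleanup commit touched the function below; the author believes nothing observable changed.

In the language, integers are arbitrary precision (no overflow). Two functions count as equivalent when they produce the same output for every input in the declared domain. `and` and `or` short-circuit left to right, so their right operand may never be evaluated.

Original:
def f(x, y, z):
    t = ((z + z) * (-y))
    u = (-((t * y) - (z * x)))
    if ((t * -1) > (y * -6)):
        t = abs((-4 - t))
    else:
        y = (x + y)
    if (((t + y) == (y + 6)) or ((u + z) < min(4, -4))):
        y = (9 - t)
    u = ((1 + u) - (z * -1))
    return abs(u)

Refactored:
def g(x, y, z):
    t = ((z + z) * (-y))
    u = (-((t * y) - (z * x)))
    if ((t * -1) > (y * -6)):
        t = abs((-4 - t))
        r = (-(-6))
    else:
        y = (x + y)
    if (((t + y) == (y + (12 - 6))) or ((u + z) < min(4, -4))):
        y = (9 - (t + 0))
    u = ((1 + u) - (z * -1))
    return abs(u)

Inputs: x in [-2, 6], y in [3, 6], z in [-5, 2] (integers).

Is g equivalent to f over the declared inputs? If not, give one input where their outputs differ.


Although arithmetic usage differs, plus constant usage differs, plus statement counts differ, plus local variable names differ, 288/288 inputs agree.
verdict: equivalent


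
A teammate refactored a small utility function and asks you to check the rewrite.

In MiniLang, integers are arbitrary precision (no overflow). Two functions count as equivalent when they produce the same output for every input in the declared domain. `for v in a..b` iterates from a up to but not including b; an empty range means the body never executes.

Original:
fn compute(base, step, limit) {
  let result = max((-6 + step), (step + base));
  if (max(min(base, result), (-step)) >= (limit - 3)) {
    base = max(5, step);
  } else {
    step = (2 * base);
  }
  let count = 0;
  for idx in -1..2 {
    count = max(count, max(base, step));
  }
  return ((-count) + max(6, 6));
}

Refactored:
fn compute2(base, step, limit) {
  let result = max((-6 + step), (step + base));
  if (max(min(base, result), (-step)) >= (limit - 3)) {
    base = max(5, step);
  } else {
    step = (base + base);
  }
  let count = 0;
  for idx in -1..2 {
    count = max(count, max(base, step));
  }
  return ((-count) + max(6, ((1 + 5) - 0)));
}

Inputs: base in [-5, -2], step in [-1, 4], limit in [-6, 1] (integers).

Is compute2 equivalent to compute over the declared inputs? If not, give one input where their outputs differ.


Reading the diff, among the changes: constant usage differs; and arithmetic usage differs.
One worked example (base=-3, step=2, limit=-4) — compute: result becomes -1; next (max(min(base, result), (-step)) >= (limit - 3)) evaluates to true; next base becomes 5; next count becomes 0; next at idx=-1:; next count becomes 5; next at idx=0:; next count becomes 5; next at idx=1:; next count becomes 5; next final value 1; compute2: result becomes -1; next (max(min(base, result), (-step)) >= (limit - 3)) evaluates to true; next base becomes 5; next count becomes 0; next at idx=-1:; next count becomes 5; next at idx=0:; next count becomes 5; next at idx=1:; next count becomes 5; next final value 1; agreement on 1.
Checked all 192 inputs in the declared domain: the outputs agree on every one.
verdict: equivalent


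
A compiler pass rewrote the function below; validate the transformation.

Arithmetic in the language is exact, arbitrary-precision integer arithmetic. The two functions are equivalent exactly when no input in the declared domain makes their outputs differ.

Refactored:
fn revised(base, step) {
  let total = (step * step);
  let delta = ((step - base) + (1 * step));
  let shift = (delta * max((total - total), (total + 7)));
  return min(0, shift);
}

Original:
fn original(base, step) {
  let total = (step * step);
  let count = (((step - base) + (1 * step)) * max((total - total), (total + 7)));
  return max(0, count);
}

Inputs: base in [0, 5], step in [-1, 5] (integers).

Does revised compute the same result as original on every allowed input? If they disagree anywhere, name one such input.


Evaluate both at base=0, step=-1.
original: total := 1 | count := -16 | result 0
revised: total := 1 | delta := -2 | shift := -16 | result -16
0 and -16 differ, so these are not the same function on this domain.
verdict: not equivalent; witness: base=0, step=-1


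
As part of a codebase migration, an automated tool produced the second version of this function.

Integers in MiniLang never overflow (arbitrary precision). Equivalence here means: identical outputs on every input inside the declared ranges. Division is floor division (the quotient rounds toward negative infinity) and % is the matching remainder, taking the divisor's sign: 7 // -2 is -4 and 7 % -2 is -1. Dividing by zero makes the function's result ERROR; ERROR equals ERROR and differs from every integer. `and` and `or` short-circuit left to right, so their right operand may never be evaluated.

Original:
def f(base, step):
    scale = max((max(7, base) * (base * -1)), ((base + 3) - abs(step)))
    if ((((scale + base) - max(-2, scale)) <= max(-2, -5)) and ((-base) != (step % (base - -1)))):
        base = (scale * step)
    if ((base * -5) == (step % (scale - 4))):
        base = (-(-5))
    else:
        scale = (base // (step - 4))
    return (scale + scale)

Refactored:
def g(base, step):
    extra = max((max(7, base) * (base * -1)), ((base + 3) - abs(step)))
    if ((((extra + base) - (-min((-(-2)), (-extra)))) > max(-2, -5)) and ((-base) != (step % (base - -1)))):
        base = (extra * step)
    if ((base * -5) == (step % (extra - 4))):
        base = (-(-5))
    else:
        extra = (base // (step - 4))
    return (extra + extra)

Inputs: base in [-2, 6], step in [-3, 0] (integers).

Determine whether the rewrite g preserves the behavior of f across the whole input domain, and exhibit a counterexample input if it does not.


Evaluate both at base=-2, step=-3.
f: scale = 14; ((((scale + base) - max(-2, scale)) <= max(-2, -5)) and ((-base) != (step % (base - -1)))) -> true; base = -42; ((base * -5) == (step % (scale - 4))) -> false; scale = 6; return 12
g: extra = 14; ((((extra + base) - (-min((-(-2)), (-extra)))) > max(-2, -5)) and ((-base) != (step % (base - -1)))) -> false; ((base * -5) == (step % (extra - 4))) -> false; extra = 0; return 0
12 != 0, so the rewrite changes behavior.
verdict: not equivalent; witness: base=-2, step=-3


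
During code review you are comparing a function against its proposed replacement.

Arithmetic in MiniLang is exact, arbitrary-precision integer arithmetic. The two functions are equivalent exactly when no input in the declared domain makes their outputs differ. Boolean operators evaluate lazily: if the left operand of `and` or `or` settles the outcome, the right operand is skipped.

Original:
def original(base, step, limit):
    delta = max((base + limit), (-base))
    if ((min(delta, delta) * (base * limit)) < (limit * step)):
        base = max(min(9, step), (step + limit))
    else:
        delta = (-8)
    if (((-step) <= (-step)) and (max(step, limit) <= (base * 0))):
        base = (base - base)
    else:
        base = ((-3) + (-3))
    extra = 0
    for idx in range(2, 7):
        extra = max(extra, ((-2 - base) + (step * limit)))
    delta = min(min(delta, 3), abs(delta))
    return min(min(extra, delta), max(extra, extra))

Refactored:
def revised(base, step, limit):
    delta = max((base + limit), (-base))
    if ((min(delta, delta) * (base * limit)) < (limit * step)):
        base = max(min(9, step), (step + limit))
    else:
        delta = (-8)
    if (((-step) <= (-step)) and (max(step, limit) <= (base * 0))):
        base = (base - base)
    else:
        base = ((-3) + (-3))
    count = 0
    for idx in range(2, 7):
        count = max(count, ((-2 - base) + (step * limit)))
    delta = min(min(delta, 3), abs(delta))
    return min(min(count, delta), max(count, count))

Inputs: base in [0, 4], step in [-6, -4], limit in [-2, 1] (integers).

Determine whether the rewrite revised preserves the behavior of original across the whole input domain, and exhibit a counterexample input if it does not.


Side by side, the visible changes include: local variable names differ.
As a probe, take base=2, step=-6, limit=-2: original runs delta := 0 | ((min(delta, delta) * (base * limit)) < (limit * step)): true | base := -6 | (((-step) <= (-step)) and (max(step, limit) <= (base * 0))): true | base := 0 | extra := 0 | iter idx=2: | extra := 10 | iter idx=3: | extra := 10 | iter idx=4: | extra := 10 | iter idx=5: | extra := 10 | iter idx=6: | extra := 10 | delta := 0 | result 0; revised runs delta := 0 | ((min(delta, delta) * (base * limit)) < (limit * step)): true | base := -6 | (((-step) <= (-step)) and (max(step, limit) <= (base * 0))): true | base := 0 | count := 0 | iter idx=2: | count := 10 | iter idx=3: | count := 10 | iter idx=4: | count := 10 | iter idx=5: | count := 10 | iter idx=6: | count := 10 | delta := 0 | result 0; both end at 0.
An exhaustive pass over the 60 declared inputs shows identical outputs.
verdict: equivalent


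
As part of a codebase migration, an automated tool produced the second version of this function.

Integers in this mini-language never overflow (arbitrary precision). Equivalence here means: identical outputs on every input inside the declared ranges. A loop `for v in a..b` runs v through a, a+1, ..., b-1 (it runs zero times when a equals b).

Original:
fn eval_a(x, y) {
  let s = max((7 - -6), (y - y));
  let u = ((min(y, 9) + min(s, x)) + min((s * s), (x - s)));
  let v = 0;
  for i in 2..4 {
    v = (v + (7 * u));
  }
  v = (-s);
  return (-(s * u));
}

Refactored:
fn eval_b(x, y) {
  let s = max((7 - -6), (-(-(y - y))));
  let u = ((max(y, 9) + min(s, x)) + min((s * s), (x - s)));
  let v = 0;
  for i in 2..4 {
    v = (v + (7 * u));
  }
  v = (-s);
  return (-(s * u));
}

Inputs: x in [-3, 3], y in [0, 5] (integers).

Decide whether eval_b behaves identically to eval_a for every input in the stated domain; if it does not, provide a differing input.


Not equivalent: x=-3, y=0 separates them (247 vs 130).
eval_a: s = 13; u = -19; v = 0; [i=2]; v = -133; [i=3]; v = -266; v = -13; return 247
eval_b: s = 13; u = -10; v = 0; [i=2]; v = -70; [i=3]; v = -140; v = -13; return 130
verdict: not equivalent; witness: x=-3, y=0


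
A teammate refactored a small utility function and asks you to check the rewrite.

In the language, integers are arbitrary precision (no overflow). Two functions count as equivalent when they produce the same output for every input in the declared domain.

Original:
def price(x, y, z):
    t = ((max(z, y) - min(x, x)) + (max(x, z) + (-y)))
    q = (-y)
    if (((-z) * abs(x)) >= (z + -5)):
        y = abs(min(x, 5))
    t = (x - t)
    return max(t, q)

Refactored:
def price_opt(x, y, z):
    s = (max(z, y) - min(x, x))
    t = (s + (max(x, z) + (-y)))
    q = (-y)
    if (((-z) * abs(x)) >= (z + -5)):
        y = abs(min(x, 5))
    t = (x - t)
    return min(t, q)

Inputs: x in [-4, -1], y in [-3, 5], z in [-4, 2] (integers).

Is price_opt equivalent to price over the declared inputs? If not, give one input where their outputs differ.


There is a counterexample at x=-4, y=-3, z=-4: 3 on one side, -4 on the other.
price: t = 0; q = 3; (((-z) * abs(x)) >= (z + -5)) -> true; y = 4; t = -4; return 3
price_opt: s = 1; t = 0; q = 3; (((-z) * abs(x)) >= (z + -5)) -> true; y = 4; t = -4; return -4
verdict: not equivalent; witness: x=-4, y=-3, z=-4


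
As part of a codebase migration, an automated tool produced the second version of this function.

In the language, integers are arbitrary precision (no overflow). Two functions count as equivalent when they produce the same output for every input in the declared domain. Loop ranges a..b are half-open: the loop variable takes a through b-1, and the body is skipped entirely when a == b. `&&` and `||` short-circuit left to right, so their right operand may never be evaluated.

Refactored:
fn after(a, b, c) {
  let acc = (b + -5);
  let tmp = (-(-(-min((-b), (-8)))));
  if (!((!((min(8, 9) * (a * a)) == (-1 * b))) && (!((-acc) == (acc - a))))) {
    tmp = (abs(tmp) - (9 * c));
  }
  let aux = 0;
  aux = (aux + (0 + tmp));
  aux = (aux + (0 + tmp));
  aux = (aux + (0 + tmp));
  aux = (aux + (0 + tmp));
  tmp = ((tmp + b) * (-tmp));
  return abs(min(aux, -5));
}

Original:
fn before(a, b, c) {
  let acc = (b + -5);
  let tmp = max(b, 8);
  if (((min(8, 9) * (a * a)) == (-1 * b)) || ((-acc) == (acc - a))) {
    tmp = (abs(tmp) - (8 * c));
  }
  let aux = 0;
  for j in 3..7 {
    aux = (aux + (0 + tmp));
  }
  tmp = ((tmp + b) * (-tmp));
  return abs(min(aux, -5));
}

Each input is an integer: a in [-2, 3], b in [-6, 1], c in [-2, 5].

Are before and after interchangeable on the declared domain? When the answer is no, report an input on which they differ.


Run the pair on a=0, b=0, c=2.
before: acc = -5; tmp = 8; (((min(8, 9) * (a * a)) == (-1 * b)) || ((-acc) == (acc - a))) -> true; tmp = -8; aux = 0; [j=3]; aux = -8; [j=4]; aux = -16; [j=5]; aux = -24; [j=6]; aux = -32; tmp = -64; return 32
after: acc = -5; tmp = 8; (!((!((min(8, 9) * (a * a)) == (-1 * b))) && (!((-acc) == (acc - a))))) -> true; tmp = -10; aux = 0; aux = -10; aux = -20; aux = -30; aux = -40; tmp = -100; return 40
32 and 40 differ, so these are not the same function on this domain.
verdict: not equivalent; witness: a=0, b=0, c=2


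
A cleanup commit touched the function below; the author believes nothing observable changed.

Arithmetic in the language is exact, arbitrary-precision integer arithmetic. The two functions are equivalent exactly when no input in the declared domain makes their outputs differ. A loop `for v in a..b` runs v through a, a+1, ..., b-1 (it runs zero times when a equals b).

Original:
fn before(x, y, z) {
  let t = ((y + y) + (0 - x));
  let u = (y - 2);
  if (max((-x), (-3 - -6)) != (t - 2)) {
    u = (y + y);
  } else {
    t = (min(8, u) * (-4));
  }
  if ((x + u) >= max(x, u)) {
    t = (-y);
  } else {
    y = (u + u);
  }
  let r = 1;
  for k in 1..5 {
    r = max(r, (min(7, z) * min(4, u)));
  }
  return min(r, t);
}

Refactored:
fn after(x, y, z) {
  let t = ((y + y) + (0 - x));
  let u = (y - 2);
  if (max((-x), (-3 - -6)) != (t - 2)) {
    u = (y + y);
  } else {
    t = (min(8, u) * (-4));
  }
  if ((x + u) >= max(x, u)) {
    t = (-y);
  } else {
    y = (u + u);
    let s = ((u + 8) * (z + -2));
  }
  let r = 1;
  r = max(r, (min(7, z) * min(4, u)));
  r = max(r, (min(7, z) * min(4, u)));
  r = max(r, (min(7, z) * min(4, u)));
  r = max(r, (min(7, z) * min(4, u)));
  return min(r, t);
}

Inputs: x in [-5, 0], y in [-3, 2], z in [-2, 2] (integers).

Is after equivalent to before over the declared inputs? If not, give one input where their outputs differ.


Although constant usage differs; also local variable names differ; also loop structure differs; also statement counts differ; also min/max/abs usage differs; also arithmetic usage differs, 180/180 inputs agree.
verdict: equivalent


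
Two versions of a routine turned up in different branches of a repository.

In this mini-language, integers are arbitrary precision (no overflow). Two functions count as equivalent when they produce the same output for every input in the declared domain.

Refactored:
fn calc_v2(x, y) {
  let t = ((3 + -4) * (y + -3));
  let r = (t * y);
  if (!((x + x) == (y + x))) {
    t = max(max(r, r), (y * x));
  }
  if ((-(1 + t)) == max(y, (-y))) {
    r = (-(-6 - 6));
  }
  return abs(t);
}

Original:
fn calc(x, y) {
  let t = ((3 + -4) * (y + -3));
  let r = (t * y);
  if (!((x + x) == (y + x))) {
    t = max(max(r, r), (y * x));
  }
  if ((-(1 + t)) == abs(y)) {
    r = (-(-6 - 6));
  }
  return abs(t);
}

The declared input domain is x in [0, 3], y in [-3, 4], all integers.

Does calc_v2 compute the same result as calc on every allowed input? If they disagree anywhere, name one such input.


The two are interchangeable: min/max/abs usage differs, and every declared input agrees.
Tracing x=0, y=0: calc: t becomes 3; next r becomes 0; next (!((x + x) == (y + x))) evaluates to false; next ((-(1 + t)) == abs(y)) evaluates to false; next final value 3 | calc_v2: t becomes 3; next r becomes 0; next (!((x + x) == (y + x))) evaluates to false; next ((-(1 + t)) == max(y, (-y))) evaluates to false; next final value 3 — matching result 3.
Across all 32 domain points the two functions coincide.
verdict: equivalent


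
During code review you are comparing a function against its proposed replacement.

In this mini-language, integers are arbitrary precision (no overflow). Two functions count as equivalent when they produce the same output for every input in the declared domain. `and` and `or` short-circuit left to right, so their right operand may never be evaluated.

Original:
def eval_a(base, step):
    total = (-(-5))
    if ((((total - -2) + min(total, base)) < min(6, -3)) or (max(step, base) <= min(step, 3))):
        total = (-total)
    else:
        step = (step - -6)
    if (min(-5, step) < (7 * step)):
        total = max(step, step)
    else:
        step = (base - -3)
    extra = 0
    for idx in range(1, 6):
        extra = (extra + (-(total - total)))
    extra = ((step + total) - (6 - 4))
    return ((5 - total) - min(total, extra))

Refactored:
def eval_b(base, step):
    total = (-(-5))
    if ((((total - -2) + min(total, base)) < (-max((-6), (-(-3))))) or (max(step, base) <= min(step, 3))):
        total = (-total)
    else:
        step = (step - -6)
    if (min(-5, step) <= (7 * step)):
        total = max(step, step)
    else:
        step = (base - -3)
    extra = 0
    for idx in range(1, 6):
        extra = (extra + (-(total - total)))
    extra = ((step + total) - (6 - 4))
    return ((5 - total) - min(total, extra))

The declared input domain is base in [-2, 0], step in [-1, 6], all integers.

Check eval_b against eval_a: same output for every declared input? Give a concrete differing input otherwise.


The suspicious edit (`(min(-5, step) < (7 * step))` became `(min(-5, step) <= (7 * step))`) never changes the result for any input inside the declared domain.
One worked example (base=-1, step=0) — eval_a: total = 5; ((((total - -2) + min(total, base)) < min(6, -3)) or (max(step, base) <= min(step, 3))) -> true; total = -5; (min(-5, step) < (7 * step)) -> true; total = 0; extra = 0; [idx=1]; extra = 0; [idx=2]; extra = 0; [idx=3]; extra = 0; [idx=4]; extra = 0; [idx=5]; extra = 0; extra = -2; return 7; eval_b: total = 5; ((((total - -2) + min(total, base)) < (-max((-6), (-(-3))))) or (max(step, base) <= min(step, 3))) -> true; total = -5; (min(-5, step) <= (7 * step)) -> true; total = 0; extra = 0; [idx=1]; extra = 0; [idx=2]; extra = 0; [idx=3]; extra = 0; [idx=4]; extra = 0; [idx=5]; extra = 0; extra = -2; return 7; agreement on 7.
Every one of the 24 inputs gives matching results.
verdict: equivalent


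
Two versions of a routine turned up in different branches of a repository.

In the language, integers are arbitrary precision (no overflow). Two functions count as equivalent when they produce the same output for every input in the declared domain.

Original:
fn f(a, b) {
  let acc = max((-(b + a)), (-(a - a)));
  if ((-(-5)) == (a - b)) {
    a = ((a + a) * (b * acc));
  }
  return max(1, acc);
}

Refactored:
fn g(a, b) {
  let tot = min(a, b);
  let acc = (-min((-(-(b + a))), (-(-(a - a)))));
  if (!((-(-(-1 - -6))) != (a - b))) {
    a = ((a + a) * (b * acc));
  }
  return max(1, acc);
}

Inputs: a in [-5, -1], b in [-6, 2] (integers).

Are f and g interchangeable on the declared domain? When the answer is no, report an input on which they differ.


Equivalent — the differences include statement counts differ, and arithmetic usage differs, and constant usage differs, and min/max/abs usage differs, and local variable names differ, and comparison usage differs, and boolean connective usage differs, yet no declared input distinguishes the two.
Tracing a=-1, b=1: f: acc becomes 0; next ((-(-5)) == (a - b)) evaluates to false; next final value 1 | g: tot becomes -1; next acc becomes 0; next (!((-(-(-1 - -6))) != (a - b))) evaluates to false; next final value 1 — matching result 1.
Every one of the 45 inputs gives matching results.
verdict: equivalent


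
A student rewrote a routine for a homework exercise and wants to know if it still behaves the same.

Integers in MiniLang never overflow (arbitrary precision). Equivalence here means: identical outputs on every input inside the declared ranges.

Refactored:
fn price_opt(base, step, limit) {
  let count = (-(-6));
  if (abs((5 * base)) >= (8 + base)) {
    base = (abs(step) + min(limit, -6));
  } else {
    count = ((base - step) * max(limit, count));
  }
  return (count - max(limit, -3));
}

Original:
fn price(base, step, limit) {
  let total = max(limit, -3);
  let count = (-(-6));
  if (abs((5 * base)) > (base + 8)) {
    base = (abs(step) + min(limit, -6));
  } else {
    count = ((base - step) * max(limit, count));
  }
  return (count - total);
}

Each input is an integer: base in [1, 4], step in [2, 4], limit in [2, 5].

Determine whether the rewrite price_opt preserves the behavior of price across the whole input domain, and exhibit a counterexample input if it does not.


The rewrite breaks on base=2, step=2, limit=2, where the results are -2 and 4.
price: total := 2 | count := 6 | (abs((5 * base)) > (base + 8)): false | count := 0 | result -2
price_opt: count := 6 | (abs((5 * base)) >= (8 + base)): true | base := -4 | result 4
verdict: not equivalent; witness: base=2, step=2, limit=2


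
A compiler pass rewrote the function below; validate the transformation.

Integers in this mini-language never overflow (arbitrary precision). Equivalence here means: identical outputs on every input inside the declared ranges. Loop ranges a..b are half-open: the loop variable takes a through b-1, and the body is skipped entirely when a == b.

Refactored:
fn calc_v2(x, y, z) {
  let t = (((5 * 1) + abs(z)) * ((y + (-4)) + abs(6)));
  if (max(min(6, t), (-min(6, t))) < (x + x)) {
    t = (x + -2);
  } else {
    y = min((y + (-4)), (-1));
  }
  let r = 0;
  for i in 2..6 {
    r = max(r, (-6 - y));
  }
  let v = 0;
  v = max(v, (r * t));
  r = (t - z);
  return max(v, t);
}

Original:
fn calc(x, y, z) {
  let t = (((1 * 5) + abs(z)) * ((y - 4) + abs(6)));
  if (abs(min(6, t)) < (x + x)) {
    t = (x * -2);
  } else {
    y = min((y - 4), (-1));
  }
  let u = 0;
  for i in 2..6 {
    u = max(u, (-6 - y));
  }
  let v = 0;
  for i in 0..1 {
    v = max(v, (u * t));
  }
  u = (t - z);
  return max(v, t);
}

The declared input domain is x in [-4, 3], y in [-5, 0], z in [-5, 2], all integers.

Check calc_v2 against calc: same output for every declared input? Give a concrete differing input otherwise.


There is a counterexample at x=3, y=-3, z=0: 0 on one side, 1 on the other.
calc: t becomes -5; next (abs(min(6, t)) < (x + x)) evaluates to true; next t becomes -6; next u becomes 0; next at i=2:; next u becomes 0; next at i=3:; next u becomes 0; next at i=4:; next u becomes 0; next at i=5:; next u becomes 0; next v becomes 0; next at i=0:; next v becomes 0; next u becomes -6; next final value 0
calc_v2: t becomes -5; next (max(min(6, t), (-min(6, t))) < (x + x)) evaluates to true; next t becomes 1; next r becomes 0; next at i=2:; next r becomes 0; next at i=3:; next r becomes 0; next at i=4:; next r becomes 0; next at i=5:; next r becomes 0; next v becomes 0; next v becomes 0; next r becomes 1; next final value 1
verdict: not equivalent; witness: x=3, y=-3, z=0


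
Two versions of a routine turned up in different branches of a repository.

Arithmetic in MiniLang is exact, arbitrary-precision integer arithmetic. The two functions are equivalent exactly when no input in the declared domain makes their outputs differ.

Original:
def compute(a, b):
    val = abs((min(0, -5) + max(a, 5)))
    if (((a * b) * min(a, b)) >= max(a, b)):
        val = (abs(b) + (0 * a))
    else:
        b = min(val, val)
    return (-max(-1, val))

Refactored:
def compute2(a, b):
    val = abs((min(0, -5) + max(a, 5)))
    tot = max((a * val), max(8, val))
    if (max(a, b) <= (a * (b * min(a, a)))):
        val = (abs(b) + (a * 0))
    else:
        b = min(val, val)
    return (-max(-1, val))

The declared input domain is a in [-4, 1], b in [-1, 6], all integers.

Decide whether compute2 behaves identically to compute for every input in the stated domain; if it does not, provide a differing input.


The rewrite breaks on a=1, b=-1, where the results are -1 and 0.
compute: val := 0 | (((a * b) * min(a, b)) >= max(a, b)): true | val := 1 | result -1
compute2: val := 0 | tot := 8 | (max(a, b) <= (a * (b * min(a, a)))): false | b := 0 | result 0
verdict: not equivalent; witness: a=1, b=-1


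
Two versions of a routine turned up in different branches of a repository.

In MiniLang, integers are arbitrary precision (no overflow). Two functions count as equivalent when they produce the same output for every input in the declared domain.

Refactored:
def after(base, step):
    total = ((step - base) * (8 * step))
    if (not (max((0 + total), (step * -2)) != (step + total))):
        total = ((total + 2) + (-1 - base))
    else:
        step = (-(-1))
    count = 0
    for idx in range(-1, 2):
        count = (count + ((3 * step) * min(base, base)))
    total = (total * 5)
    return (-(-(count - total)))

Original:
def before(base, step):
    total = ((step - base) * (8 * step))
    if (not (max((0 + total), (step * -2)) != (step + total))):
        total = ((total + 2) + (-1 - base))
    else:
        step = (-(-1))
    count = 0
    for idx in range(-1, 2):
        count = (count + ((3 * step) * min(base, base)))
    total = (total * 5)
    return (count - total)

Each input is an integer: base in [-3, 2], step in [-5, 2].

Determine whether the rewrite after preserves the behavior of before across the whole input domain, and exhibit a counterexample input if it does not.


Equivalent — the differences include same computation, different form, yet no declared input distinguishes the two.
One worked example (base=1, step=-5) — before: total := 240 | (not (max((0 + total), (step * -2)) != (step + total))): false | step := 1 | count := 0 | iter idx=-1: | count := 3 | iter idx=0: | count := 6 | iter idx=1: | count := 9 | total := 1200 | result -1191; after: total := 240 | (not (max((0 + total), (step * -2)) != (step + total))): false | step := 1 | count := 0 | iter idx=-1: | count := 3 | iter idx=0: | count := 6 | iter idx=1: | count := 9 | total := 1200 | result -1191; agreement on -1191.
Every one of the 48 inputs gives matching results.
verdict: equivalent


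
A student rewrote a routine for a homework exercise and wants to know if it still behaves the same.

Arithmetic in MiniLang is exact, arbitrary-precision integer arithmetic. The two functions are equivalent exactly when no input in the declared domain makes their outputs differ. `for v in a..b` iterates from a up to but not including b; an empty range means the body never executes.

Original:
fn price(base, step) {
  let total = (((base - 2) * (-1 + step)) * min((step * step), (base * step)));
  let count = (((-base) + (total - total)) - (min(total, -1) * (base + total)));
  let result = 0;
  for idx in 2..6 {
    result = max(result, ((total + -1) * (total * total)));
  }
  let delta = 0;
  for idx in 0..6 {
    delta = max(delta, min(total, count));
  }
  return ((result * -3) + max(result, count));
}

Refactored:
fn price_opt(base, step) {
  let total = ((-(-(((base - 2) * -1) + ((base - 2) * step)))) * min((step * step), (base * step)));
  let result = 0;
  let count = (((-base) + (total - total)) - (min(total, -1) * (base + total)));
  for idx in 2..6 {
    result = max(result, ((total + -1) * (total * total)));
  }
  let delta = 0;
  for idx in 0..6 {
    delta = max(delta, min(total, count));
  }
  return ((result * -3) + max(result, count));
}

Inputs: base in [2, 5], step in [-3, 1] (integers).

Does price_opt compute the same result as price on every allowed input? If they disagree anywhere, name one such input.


Side by side, the visible changes include: constant usage differs, arithmetic usage differs.
Spot check at base=5, step=-2 — price: total becomes 90; next count becomes 90; next result becomes 0; next at idx=2:; next result becomes 720900; next at idx=3:; next result becomes 720900; next at idx=4:; next result becomes 720900; next at idx=5:; next result becomes 720900; next delta becomes 0; next at idx=0:; next delta becomes 90; next at idx=1:; next delta becomes 90; next at idx=2:; next delta becomes 90; next at idx=3:; next delta becomes 90; next at idx=4:; next delta becomes 90; next at idx=5:; next delta becomes 90; next final value -1441800. price_opt: total becomes 90; next result becomes 0; next count becomes 90; next at idx=2:; next result becomes 720900; next at idx=3:; next result becomes 720900; next at idx=4:; next result becomes 720900; next at idx=5:; next result becomes 720900; next delta becomes 0; next at idx=0:; next delta becomes 90; next at idx=1:; next delta becomes 90; next at idx=2:; next delta becomes 90; next at idx=3:; next delta becomes 90; next at idx=4:; next delta becomes 90; next at idx=5:; next delta becomes 90; next final value -1441800. Both give -1441800.
Every one of the 20 inputs gives matching results.
verdict: equivalent


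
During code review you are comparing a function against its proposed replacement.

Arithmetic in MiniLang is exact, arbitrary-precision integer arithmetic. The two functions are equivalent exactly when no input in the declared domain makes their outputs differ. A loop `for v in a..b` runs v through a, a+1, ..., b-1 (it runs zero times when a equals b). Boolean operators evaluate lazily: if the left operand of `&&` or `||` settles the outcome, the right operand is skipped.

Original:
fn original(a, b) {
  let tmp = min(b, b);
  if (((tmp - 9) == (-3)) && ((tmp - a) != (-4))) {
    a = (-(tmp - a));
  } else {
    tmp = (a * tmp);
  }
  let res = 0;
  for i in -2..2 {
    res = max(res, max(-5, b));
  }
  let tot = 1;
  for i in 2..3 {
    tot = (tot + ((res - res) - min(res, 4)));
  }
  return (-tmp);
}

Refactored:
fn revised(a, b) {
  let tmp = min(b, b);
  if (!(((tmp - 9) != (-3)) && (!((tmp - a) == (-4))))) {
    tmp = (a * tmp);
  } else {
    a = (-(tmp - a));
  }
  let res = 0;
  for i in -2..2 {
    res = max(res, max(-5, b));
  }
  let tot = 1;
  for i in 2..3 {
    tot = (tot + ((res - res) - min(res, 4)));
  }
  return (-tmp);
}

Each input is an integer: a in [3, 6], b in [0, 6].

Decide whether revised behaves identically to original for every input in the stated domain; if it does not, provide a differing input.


Run the pair on a=3, b=1.
original: tmp=1, then (((tmp - 9) == (-3)) && ((tmp - a) != (-4))) is false, then tmp=3, then res=0, then (i=-2), then res=1, then (i=-1), then res=1, then (i=0), then res=1, then (i=1), then res=1, then tot=1, then (i=2), then tot=0, then returns -3
revised: tmp=1, then (!(((tmp - 9) != (-3)) && (!((tmp - a) == (-4))))) is false, then a=2, then res=0, then (i=-2), then res=1, then (i=-1), then res=1, then (i=0), then res=1, then (i=1), then res=1, then tot=1, then (i=2), then tot=0, then returns -1
-3 vs -1 — the two versions disagree here.
verdict: not equivalent; witness: a=3, b=1


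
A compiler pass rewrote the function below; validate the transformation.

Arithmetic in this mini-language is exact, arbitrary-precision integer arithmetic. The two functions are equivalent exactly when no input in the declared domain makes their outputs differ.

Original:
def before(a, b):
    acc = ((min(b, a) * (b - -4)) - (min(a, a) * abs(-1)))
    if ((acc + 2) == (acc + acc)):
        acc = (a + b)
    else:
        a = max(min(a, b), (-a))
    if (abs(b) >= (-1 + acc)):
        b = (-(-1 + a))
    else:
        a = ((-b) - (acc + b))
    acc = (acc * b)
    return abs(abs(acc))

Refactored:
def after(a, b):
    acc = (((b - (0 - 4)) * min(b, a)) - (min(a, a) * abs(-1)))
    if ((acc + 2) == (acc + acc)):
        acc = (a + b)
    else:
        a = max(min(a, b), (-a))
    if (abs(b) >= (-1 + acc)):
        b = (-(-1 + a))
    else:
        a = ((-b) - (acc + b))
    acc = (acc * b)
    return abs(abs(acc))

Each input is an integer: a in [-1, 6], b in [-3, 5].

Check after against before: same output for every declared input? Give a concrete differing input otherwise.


This is a faithful refactor — arithmetic usage differs; constant usage differs, but the computed results match everywhere.
Spot check at a=6, b=0 — before: acc = -6; ((acc + 2) == (acc + acc)) -> false; a = 0; (abs(b) >= (-1 + acc)) -> true; b = 1; acc = -6; return 6. after: acc = -6; ((acc + 2) == (acc + acc)) -> false; a = 0; (abs(b) >= (-1 + acc)) -> true; b = 1; acc = -6; return 6. Both give 6.
An exhaustive pass over the 72 declared inputs shows identical outputs.
verdict: equivalent


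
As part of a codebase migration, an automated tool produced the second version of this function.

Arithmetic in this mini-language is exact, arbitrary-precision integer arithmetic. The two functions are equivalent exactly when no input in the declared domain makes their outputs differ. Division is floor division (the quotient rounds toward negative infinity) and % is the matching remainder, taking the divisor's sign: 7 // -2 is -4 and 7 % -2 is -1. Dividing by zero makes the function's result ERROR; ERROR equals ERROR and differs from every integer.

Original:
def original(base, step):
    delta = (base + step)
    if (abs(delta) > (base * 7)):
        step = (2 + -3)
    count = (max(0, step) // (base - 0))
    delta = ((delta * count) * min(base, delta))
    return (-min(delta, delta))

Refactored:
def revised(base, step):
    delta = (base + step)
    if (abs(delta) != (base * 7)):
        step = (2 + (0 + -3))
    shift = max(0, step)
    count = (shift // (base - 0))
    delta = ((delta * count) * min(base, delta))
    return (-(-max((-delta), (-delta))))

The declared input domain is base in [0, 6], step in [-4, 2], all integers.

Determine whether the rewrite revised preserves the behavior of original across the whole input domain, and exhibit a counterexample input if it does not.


Try base=1, step=1.
original: delta=2, then (abs(delta) > (base * 7)) is false, then count=1, then delta=2, then returns -2
revised: delta=2, then (abs(delta) != (base * 7)) is true, then step=-1, then shift=0, then count=0, then delta=0, then returns 0
-2 and 0 differ, so these are not the same function on this domain.
verdict: not equivalent; witness: base=1, step=1


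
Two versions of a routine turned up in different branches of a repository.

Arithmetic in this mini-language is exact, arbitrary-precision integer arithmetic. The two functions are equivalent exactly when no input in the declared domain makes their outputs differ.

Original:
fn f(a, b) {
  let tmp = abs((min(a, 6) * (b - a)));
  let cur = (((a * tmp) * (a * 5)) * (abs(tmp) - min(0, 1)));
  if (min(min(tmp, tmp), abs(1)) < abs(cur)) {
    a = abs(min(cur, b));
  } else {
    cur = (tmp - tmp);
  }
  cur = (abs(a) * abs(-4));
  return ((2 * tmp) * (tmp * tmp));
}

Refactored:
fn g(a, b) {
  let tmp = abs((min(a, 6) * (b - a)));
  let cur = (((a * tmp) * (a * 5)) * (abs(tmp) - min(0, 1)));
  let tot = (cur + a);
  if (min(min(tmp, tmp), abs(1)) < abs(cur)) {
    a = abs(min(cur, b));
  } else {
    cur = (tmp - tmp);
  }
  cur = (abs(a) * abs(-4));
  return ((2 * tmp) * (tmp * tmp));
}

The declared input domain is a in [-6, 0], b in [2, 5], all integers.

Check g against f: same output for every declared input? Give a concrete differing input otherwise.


Reading the diff, among the changes: statement counts differ; also local variable names differ; also arithmetic usage differs.
As a probe, take a=-5, b=4: f runs tmp := 45 | cur := 253125 | (min(min(tmp, tmp), abs(1)) < abs(cur)): true | a := 4 | cur := 16 | result 182250; g runs tmp := 45 | cur := 253125 | tot := 253120 | (min(min(tmp, tmp), abs(1)) < abs(cur)): true | a := 4 | cur := 16 | result 182250; both end at 182250.
An exhaustive pass over the 28 declared inputs shows identical outputs.
verdict: equivalent


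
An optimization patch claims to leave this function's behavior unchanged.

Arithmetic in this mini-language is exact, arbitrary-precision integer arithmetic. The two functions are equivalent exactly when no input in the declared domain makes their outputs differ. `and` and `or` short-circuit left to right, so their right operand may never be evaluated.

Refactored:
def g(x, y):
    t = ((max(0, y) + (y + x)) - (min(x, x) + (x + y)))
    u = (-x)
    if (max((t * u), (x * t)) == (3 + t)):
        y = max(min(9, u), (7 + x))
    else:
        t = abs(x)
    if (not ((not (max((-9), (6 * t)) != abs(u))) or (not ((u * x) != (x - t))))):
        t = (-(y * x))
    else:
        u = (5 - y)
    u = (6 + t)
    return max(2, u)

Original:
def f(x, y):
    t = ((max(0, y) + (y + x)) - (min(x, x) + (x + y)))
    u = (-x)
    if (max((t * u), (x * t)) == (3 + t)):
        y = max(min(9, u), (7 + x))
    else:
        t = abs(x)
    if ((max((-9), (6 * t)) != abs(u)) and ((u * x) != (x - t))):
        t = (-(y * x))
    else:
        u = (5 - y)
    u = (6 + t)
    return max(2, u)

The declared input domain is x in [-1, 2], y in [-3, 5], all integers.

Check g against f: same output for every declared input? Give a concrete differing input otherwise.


The two versions differ — the changes include boolean connective usage differs.
Tracing x=-1, y=3: f: t := 4 | u := 1 | (max((t * u), (x * t)) == (3 + t)): false | t := 1 | ((max((-9), (6 * t)) != abs(u)) and ((u * x) != (x - t))): true | t := 3 | u := 9 | result 9 | g: t := 4 | u := 1 | (max((t * u), (x * t)) == (3 + t)): false | t := 1 | (not ((not (max((-9), (6 * t)) != abs(u))) or (not ((u * x) != (x - t))))): true | t := 3 | u := 9 | result 9 — matching result 9.
An exhaustive pass over the 36 declared inputs shows identical outputs.
verdict: equivalent
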